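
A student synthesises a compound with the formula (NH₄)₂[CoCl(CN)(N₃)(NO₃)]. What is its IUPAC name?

The 2 ammonium counter-ions carry a total charge of +2, so each complex ion is 2−.
Ligand charges: 1×nitrato (-1 each), 1×chloro (-1 each), 1×cyano (-1 each), 1×azido (-1 each); total -4. So Co + (-4) = 2−, giving Co = +2.
Ligands are named alphabetically: azido before chloro before cyano before nitrato.
The complex ion is anionic, so cobalt takes the -ate form cobaltate(II).

ammonium azidochlorocyanonitratocobaltate(II)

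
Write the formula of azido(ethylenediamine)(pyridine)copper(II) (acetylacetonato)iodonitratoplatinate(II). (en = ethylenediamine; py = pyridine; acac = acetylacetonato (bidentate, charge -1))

Cation [Cu…]: ligand charges -1, Cu(II) ⇒ ion charge 1+.
Anion [Pt…]: ligand charges -3, Pt(II) ⇒ ion charge 1−.
One 1+ cation balances one 1− anion.

[Cu(en)(N3)(py)][Pt(acac)I(NO3)]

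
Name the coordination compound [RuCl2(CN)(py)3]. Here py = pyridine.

dichlorocyanotris(pyridine)ruthenium(III)

There is no counter-ion, so the complex is neutral overall.
Ligand charges: 3×pyridine (neutral), 1×cyano (-1 each), 2×chloro (-1 each); total -3. So Ru + (-3) = 0, giving Ru = +3.
Ligands are named alphabetically: chloro before cyano before pyridine.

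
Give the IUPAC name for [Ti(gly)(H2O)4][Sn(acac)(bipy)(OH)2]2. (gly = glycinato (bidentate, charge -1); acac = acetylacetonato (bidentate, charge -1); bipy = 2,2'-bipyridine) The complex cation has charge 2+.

The complex cation is given as 2+; its ligand charges sum to -1, so Ti = +3.
With 2 anions per cation, each anion must be 2/2 = 1−.
Anion: ligand charges sum to -3; for the ion to be 1−, Sn = +2.

tetraaqua(glycinato)titanium(III) (acetylacetonato)(2,2'-bipyridine)dihydroxostannate(II)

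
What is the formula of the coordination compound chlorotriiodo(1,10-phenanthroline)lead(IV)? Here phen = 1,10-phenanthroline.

[PbClI3(phen)]

Ligands: 1 1,10-phenanthroline (phen, neutral), 3 iodo (I, -1), 1 chloro (Cl, -1). Ligand charge sum = -4.
With Pb in oxidation state +4, the complex ion is [Pb...].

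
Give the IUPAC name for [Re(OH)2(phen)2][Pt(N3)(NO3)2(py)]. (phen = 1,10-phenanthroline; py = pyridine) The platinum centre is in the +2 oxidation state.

Both ions are complex: the cation is named first with the plain metal name, the anion second with the -ate form; each ion's ligands are alphabetised independently.
Pt is given as +2; the anion's ligand charges sum to -3, so the complex anion is 1−.
A 1:1 salt means the cation carries the equal and opposite charge, 1+.
Cation: ligand charges sum to -2; for the ion to be 1+, Re = +3.

dihydroxobis(1,10-phenanthroline)rhenium(III) azidodinitrato(pyridine)platinate(II)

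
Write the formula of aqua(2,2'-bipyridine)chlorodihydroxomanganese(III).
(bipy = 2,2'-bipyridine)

[Mn(bipy)Cl(H2O)(OH)2]

Ligands: 1 aqua (H2O, neutral), 1 chloro (Cl, -1), 2 hydroxo (OH, -1), 1 2,2'-bipyridine (bipy, neutral). Ligand charge sum = -3.
With Mn in oxidation state +3, the complex ion is [Mn...].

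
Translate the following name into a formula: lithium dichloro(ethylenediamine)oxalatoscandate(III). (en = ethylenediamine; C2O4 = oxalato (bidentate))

Ligands: 2 chloro (Cl, -1), 1 ethylenediamine (en, neutral), 1 oxalato (C2O4, -2). Ligand charge sum = -4.
With Sc in oxidation state +3, the complex ion is [Sc...]^1−.
Charge balance with lithium (+1) requires 1 complex ion per 1 lithium.

Li[Sc(C2O4)Cl2(en)]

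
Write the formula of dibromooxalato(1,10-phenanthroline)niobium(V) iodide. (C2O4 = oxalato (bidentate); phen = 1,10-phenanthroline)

[NbBr2(C2O4)(phen)]I

Ligands: 1 oxalato (C2O4, -2), 2 bromo (Br, -1), 1 1,10-phenanthroline (phen, neutral). Ligand charge sum = -4.
With Nb in oxidation state +5, the complex ion is [Nb...]^1+.
Charge balance with iodide (-1) requires 1 complex ion per 1 iodide.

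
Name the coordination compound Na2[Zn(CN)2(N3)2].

sodium diazidodicyanozincate(II)

The 2 sodium counter-ions carry a total charge of +2, so each complex ion is 2−.
Ligand charges: 2×cyano (-1 each), 2×azido (-1 each); total -4. So Zn + (-4) = 2−, giving Zn = +2.
The complex ion is anionic, so zinc takes the -ate form zincate(II).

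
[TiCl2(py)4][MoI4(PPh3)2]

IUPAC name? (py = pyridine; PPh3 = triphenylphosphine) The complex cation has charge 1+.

The complex cation is given as 1+; its ligand charges sum to -2, so Ti = +3.
A 1:1 salt means the anion carries the equal and opposite charge, 1−.
Anion: ligand charges sum to -4; for the ion to be 1−, Mo = +3.

dichlorotetrakis(pyridine)titanium(III) tetraiodobis(triphenylphosphine)molybdate(III)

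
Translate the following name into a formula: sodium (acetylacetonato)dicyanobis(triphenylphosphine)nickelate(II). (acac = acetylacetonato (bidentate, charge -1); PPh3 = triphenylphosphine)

Na[Ni(acac)(CN)2(PPh3)2]

Ligands: 2 cyano (CN, -1), 1 acetylacetonato (acac, -1), 2 triphenylphosphine (PPh3, neutral). Ligand charge sum = -3.
With Ni in oxidation state +2, the complex ion is [Ni...]^1−.
Charge balance with sodium (+1) requires 1 complex ion per 1 sodium.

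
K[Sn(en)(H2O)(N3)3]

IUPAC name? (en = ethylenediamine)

potassium aquatriazido(ethylenediamine)stannate(II)

The 1 potassium counter-ion carries a total charge of +1, so each complex ion is 1−.
Ligand charges: 3×azido (-1 each), 1×ethylenediamine (neutral), 1×aqua (neutral); total -3. So Sn + (-3) = 1−, giving Sn = +2.
Ligands are named alphabetically: aqua before azido before ethylenediamine.
The complex ion is anionic, so tin takes the -ate form stannate(II).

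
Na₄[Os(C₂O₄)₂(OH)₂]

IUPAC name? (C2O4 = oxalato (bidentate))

The 4 sodium counter-ions carry a total charge of +4, so each complex ion is 4−.
Ligand charges: 2×oxalato (-2 each), 2×hydroxo (-1 each); total -6. So Os + (-6) = 4−, giving Os = +2.
Ligands are named alphabetically: hydroxo before oxalato.
The complex ion is anionic, so osmium takes the -ate form osmate(II).

sodium dihydroxodioxalatoosmate(II)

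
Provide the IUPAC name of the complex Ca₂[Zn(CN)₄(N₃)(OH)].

The 2 calcium counter-ions carry a total charge of +4, so each complex ion is 4−.
Ligand charges: 1×azido (-1 each), 1×hydroxo (-1 each), 4×cyano (-1 each); total -6. So Zn + (-6) = 4−, giving Zn = +2.
Ligands are named alphabetically: azido before cyano before hydroxo.
The complex ion is anionic, so zinc takes the -ate form zincate(II).

calcium azidotetracyanohydroxozincate(II)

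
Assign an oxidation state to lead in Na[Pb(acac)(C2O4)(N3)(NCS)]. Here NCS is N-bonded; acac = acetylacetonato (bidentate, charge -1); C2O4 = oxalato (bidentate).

1 sodium outside the brackets (+1 each) → the complex ion is 1−.
Ligand charges: 1×NCS = -1; 1×acac = -1; 1×C2O4 = -2; 1×N3 = -1; sum -5.
Pb + (-5) = 1− ⇒ Pb is +4.

+4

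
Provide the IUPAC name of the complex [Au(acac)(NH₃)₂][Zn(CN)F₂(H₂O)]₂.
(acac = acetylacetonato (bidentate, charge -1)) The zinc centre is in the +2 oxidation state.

(acetylacetonato)diamminegold(III) aquacyanodifluorozincate(II)

Zn is given as +2; the anion's ligand charges sum to -3, so the complex anion is 1−.
With 2 anions per cation, the cation must be 2×1 = 2+.
Cation: ligand charges sum to -1; for the ion to be 2+, Au = +3.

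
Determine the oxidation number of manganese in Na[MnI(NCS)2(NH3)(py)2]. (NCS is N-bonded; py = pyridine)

+2

1 sodium outside the brackets (+1 each) → the complex ion is 1−.
Ligand charges: 1×I = -1; 2×NCS = -2; 1×NH3 neutral; 2×py neutral; sum -3.
Mn + (-3) = 1− ⇒ Mn is +2.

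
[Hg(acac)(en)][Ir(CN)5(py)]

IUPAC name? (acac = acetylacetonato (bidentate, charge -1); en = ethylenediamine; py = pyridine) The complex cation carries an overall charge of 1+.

(acetylacetonato)(ethylenediamine)mercury(II) pentacyano(pyridine)iridate(IV)

The complex cation is given as 1+; its ligand charges sum to -1, so Hg = +2.
A 1:1 salt means the anion carries the equal and opposite charge, 1−.
Anion: ligand charges sum to -5; for the ion to be 1−, Ir = +4.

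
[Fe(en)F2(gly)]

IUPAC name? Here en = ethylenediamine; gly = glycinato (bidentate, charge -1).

There is no counter-ion, so the complex is neutral overall.
Ligand charges: 2×fluoro (-1 each), 1×ethylenediamine (neutral), 1×glycinato (-1 each); total -3. So Fe + (-3) = 0, giving Fe = +3.
Ligands are named alphabetically: ethylenediamine before fluoro before glycinato.

(ethylenediamine)difluoro(glycinato)iron(III)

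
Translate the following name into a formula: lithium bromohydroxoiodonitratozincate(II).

Ligands: 1 bromo (Br, -1), 1 iodo (I, -1), 1 hydroxo (OH, -1), 1 nitrato (NO3, -1). Ligand charge sum = -4.
Charge balance with lithium (+1) requires 1 complex ion per 2 lithium.

Li2[ZnBrI(NO3)(OH)]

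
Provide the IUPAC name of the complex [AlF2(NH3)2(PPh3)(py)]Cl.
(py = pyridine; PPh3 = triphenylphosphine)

The 1 chloride counter-ion carries a total charge of -1, so each complex ion is 1+.
Ligand charges: 1×pyridine (neutral), 1×triphenylphosphine (neutral), 2×fluoro (-1 each), 2×ammine (neutral); total -2. So Al + (-2) = 1+, giving Al = +3.
Ligands are named alphabetically: ammine before fluoro before pyridine before triphenylphosphine.

diamminedifluoro(pyridine)(triphenylphosphine)aluminium(III) chloride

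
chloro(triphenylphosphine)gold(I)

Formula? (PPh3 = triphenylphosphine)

Ligands: 1 chloro (Cl, -1), 1 triphenylphosphine (PPh3, neutral). Ligand charge sum = -1.
With Au in oxidation state +1, the complex ion is [Au...].

[AuCl(PPh3)]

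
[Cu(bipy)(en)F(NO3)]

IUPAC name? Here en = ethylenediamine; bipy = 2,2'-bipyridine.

There is no counter-ion, so the complex is neutral overall.
Ligand charges: 1×fluoro (-1 each), 1×ethylenediamine (neutral), 1×nitrato (-1 each), 1×2,2'-bipyridine (neutral); total -2. So Cu + (-2) = 0, giving Cu = +2.
Ligands are named alphabetically: bipyridine before ethylenediamine before fluoro before nitrato.

(2,2'-bipyridine)(ethylenediamine)fluoronitratocopper(II)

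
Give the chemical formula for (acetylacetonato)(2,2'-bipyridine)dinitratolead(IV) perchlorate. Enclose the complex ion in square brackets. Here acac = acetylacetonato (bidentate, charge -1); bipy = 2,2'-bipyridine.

[Pb(acac)(bipy)(NO3)2]ClO4

Ligands: 1 acetylacetonato (acac, -1), 1 2,2'-bipyridine (bipy, neutral), 2 nitrato (NO3, -1). Ligand charge sum = -3.
With Pb in oxidation state +4, the complex ion is [Pb...]^1+.
Charge balance with perchlorate (-1) requires 1 complex ion per 1 perchlorate.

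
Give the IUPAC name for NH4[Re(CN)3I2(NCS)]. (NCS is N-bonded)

The 1 ammonium counter-ion carries a total charge of +1, so each complex ion is 1−.
Ligand charges: 1×isothiocyanato (-1 each), 3×cyano (-1 each), 2×iodo (-1 each); total -6. So Re + (-6) = 1−, giving Re = +5.
Ligands are named alphabetically: cyano before iodo before isothiocyanato.
The complex ion is anionic, so rhenium takes the -ate form rhenate(V).

ammonium tricyanodiiodoisothiocyanatorhenate(V)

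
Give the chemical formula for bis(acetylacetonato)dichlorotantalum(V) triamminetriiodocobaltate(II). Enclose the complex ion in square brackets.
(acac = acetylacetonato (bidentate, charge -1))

Cation [Ta…]: ligand charges -4, Ta(V) ⇒ ion charge 1+.
Anion [Co…]: ligand charges -3, Co(II) ⇒ ion charge 1−.
One 1+ cation balances one 1− anion.

[Ta(acac)2Cl2][CoI3(NH3)3]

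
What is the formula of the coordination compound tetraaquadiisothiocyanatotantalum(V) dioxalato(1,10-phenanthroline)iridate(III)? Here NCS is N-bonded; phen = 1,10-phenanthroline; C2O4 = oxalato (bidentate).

Cation [Ta…]: ligand charges -2, Ta(V) ⇒ ion charge 3+.
Anion [Ir…]: ligand charges -4, Ir(III) ⇒ ion charge 1−.
One 3+ cation requires 3 of the 1− anion.

[Ta(H2O)4(NCS)2][Ir(C2O4)2(phen)]3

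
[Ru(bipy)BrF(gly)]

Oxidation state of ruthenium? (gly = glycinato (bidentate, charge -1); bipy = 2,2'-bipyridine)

No counter-ion: the bracketed complex is neutral.
Ligand charges: 1×gly = -1; 1×bipy neutral; 1×Br = -1; 1×F = -1; sum -3.
Ru + (-3) = 0 ⇒ Ru is +3.

+3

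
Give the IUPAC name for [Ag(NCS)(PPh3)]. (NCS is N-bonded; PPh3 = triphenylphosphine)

isothiocyanato(triphenylphosphine)silver(I)

There is no counter-ion, so the complex is neutral overall.
Ligand charges: 1×isothiocyanato (-1 each), 1×triphenylphosphine (neutral); total -1. So Ag + (-1) = 0, giving Ag = +1.
Ligands are named alphabetically: isothiocyanato before triphenylphosphine.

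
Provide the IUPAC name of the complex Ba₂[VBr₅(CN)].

barium pentabromocyanovanadate(II)

The 2 barium counter-ions carry a total charge of +4, so each complex ion is 4−.
Ligand charges: 1×cyano (-1 each), 5×bromo (-1 each); total -6. So V + (-6) = 4−, giving V = +2.
Ligands are named alphabetically: bromo before cyano.
The complex ion is anionic, so vanadium takes the -ate form vanadate(II).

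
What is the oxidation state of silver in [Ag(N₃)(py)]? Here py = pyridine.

No counter-ion: the bracketed complex is neutral.
Ligand charges: 1×py neutral; 1×N3 = -1; sum -1.
Ag + (-1) = 0 ⇒ Ag is +1.

+1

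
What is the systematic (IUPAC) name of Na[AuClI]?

sodium chloroiodoaurate(I)

The 1 sodium counter-ion carries a total charge of +1, so each complex ion is 1−.
Ligand charges: 1×chloro (-1 each), 1×iodo (-1 each); total -2. So Au + (-2) = 1−, giving Au = +1.
Ligands are named alphabetically: chloro before iodo.
The complex ion is anionic, so gold takes the -ate form aurate(I).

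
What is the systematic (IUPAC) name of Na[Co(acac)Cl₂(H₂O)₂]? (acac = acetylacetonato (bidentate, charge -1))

sodium (acetylacetonato)diaquadichlorocobaltate(II)

The 1 sodium counter-ion carries a total charge of +1, so each complex ion is 1−.
Ligand charges: 1×acetylacetonato (-1 each), 2×aqua (neutral), 2×chloro (-1 each); total -3. So Co + (-3) = 1−, giving Co = +2.
Ligands are named alphabetically: acetylacetonato before aqua before chloro.
The complex ion is anionic, so cobalt takes the -ate form cobaltate(II).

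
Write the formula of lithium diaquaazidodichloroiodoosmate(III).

Ligands: 2 aqua (H2O, neutral), 2 chloro (Cl, -1), 1 azido (N3, -1), 1 iodo (I, -1). Ligand charge sum = -4.
Charge balance with lithium (+1) requires 1 complex ion per 1 lithium.

Li[OsCl2(H2O)2I(N3)]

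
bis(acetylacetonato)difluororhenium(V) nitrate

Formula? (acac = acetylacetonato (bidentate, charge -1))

[Re(acac)2F2]NO3

Ligands: 2 fluoro (F, -1), 2 acetylacetonato (acac, -1). Ligand charge sum = -4.
With Re in oxidation state +5, the complex ion is [Re...]^1+.
Charge balance with nitrate (-1) requires 1 complex ion per 1 nitrate.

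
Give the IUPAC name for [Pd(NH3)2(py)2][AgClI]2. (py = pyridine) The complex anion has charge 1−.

Both ions are complex: the cation is named first with the plain metal name, the anion second with the -ate form; each ion's ligands are alphabetised independently.
The complex anion is given as 1−; its ligand charges sum to -2, so Ag = +1.
With 2 anions per cation, the cation must be 2×1 = 2+.
Cation: ligand charges sum to 0; for the ion to be 2+, Pd = +2.

diamminebis(pyridine)palladium(II) chloroiodoargentate(I)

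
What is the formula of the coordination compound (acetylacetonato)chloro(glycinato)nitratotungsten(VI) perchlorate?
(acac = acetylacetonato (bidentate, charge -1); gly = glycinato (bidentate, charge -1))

Ligands: 1 chloro (Cl, -1), 1 acetylacetonato (acac, -1), 1 nitrato (NO3, -1), 1 glycinato (gly, -1). Ligand charge sum = -4.
With W in oxidation state +6, the complex ion is [W...]^2+.
Charge balance with perchlorate (-1) requires 1 complex ion per 2 perchlorate.

[W(acac)Cl(gly)(NO3)](ClO4)2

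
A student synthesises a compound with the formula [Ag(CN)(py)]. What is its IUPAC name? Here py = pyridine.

There is no counter-ion, so the complex is neutral overall.
Ligand charges: 1×pyridine (neutral), 1×cyano (-1 each); total -1. So Ag + (-1) = 0, giving Ag = +1.
Ligands are named alphabetically: cyano before pyridine.

cyano(pyridine)silver(I)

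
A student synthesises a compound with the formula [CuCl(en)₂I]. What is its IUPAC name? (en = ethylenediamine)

chlorobis(ethylenediamine)iodocopper(II)

There is no counter-ion, so the complex is neutral overall.
Ligand charges: 1×chloro (-1 each), 2×ethylenediamine (neutral), 1×iodo (-1 each); total -2. So Cu + (-2) = 0, giving Cu = +2.
Ligands are named alphabetically: chloro before ethylenediamine before iodo.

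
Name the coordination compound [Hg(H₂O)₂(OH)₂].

There is no counter-ion, so the complex is neutral overall.
Ligand charges: 2×hydroxo (-1 each), 2×aqua (neutral); total -2. So Hg + (-2) = 0, giving Hg = +2.
Ligands are named alphabetically: aqua before hydroxo.

diaquadihydroxomercury(II)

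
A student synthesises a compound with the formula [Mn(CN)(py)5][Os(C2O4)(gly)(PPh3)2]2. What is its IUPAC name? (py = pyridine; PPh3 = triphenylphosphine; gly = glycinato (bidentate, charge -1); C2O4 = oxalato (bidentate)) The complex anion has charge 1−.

The complex anion is given as 1−; its ligand charges sum to -3, so Os = +2.
With 2 anions per cation, the cation must be 2×1 = 2+.
Cation: ligand charges sum to -1; for the ion to be 2+, Mn = +3.

cyanopentakis(pyridine)manganese(III) (glycinato)oxalatobis(triphenylphosphine)osmate(II)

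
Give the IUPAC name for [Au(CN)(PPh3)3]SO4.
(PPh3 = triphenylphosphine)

The 1 sulfate counter-ion carries a total charge of -2, so each complex ion is 2+.
Ligand charges: 3×triphenylphosphine (neutral), 1×cyano (-1 each); total -1. So Au + (-1) = 2+, giving Au = +3.
Ligands are named alphabetically: cyano before triphenylphosphine.

cyanotris(triphenylphosphine)gold(III) sulfate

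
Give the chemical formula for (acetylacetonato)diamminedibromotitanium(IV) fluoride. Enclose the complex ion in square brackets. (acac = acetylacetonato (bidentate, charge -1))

[Ti(acac)Br2(NH3)2]F

Ligands: 1 acetylacetonato (acac, -1), 2 ammine (NH3, neutral), 2 bromo (Br, -1). Ligand charge sum = -3.
With Ti in oxidation state +4, the complex ion is [Ti...]^1+.
Charge balance with fluoride (-1) requires 1 complex ion per 1 fluoride.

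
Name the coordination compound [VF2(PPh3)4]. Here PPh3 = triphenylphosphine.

difluorotetrakis(triphenylphosphine)vanadium(II)

There is no counter-ion, so the complex is neutral overall.
Ligand charges: 4×triphenylphosphine (neutral), 2×fluoro (-1 each); total -2. So V + (-2) = 0, giving V = +2.
Ligands are named alphabetically: fluoro before triphenylphosphine.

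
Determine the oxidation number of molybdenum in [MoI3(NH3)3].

+3

No counter-ion: the bracketed complex is neutral.
Ligand charges: 3×NH3 neutral; 3×I = -3; sum -3.
Mo + (-3) = 0 ⇒ Mo is +3.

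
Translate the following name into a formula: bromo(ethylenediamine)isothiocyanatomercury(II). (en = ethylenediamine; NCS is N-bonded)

[HgBr(en)(NCS)]

Ligands: 1 bromo (Br, -1), 1 ethylenediamine (en, neutral), 1 isothiocyanato (NCS, -1). Ligand charge sum = -2.
With Hg in oxidation state +2, the complex ion is [Hg...].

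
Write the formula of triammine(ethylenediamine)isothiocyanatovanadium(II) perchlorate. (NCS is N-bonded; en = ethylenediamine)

[V(en)(NCS)(NH3)3]ClO4

Ligands: 1 isothiocyanato (NCS, -1), 1 ethylenediamine (en, neutral), 3 ammine (NH3, neutral). Ligand charge sum = -1.
With V in oxidation state +2, the complex ion is [V...]^1+.
Charge balance with perchlorate (-1) requires 1 complex ion per 1 perchlorate.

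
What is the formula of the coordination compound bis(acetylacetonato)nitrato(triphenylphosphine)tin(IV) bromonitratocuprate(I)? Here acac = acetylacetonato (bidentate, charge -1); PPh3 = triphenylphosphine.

Cation [Sn…]: ligand charges -3, Sn(IV) ⇒ ion charge 1+.
Anion [Cu…]: ligand charges -2, Cu(I) ⇒ ion charge 1−.

[Sn(acac)2(NO3)(PPh3)][CuBr(NO3)]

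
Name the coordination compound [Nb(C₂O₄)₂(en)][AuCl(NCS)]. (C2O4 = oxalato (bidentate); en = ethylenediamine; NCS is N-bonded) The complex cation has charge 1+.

Both ions are complex: the cation is named first with the plain metal name, the anion second with the -ate form; each ion's ligands are alphabetised independently.
The complex cation is given as 1+; its ligand charges sum to -4, so Nb = +5.
A 1:1 salt means the anion carries the equal and opposite charge, 1−.
Anion: ligand charges sum to -2; for the ion to be 1−, Au = +1.

(ethylenediamine)dioxalatoniobium(V) chloroisothiocyanatoaurate(I)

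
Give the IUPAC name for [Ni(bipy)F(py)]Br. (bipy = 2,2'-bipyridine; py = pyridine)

(2,2'-bipyridine)fluoro(pyridine)nickel(II) bromide

The 1 bromide counter-ion carries a total charge of -1, so each complex ion is 1+.
Ligand charges: 1×2,2'-bipyridine (neutral), 1×pyridine (neutral), 1×fluoro (-1 each); total -1. So Ni + (-1) = 1+, giving Ni = +2.
Ligands are named alphabetically: bipyridine before fluoro before pyridine.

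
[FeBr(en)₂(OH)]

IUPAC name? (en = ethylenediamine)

There is no counter-ion, so the complex is neutral overall.
Ligand charges: 1×bromo (-1 each), 2×ethylenediamine (neutral), 1×hydroxo (-1 each); total -2. So Fe + (-2) = 0, giving Fe = +2.
Ligands are named alphabetically: bromo before ethylenediamine before hydroxo.

bromobis(ethylenediamine)hydroxoiron(II)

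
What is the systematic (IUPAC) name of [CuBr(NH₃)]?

amminebromocopper(I)

There is no counter-ion, so the complex is neutral overall.
Ligand charges: 1×bromo (-1 each), 1×ammine (neutral); total -1. So Cu + (-1) = 0, giving Cu = +1.
Ligands are named alphabetically: ammine before bromo.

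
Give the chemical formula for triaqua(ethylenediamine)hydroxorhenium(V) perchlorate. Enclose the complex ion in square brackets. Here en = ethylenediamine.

Ligands: 3 aqua (H2O, neutral), 1 hydroxo (OH, -1), 1 ethylenediamine (en, neutral). Ligand charge sum = -1.
With Re in oxidation state +5, the complex ion is [Re...]^4+.
Charge balance with perchlorate (-1) requires 1 complex ion per 4 perchlorate.

[Re(en)(H2O)3(OH)](ClO4)4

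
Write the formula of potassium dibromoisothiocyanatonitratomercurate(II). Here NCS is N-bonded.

K2[HgBr2(NCS)(NO3)]

Ligands: 1 nitrato (NO3, -1), 2 bromo (Br, -1), 1 isothiocyanato (NCS, -1). Ligand charge sum = -4.
With Hg in oxidation state +2, the complex ion is [Hg...]^2−.
Charge balance with potassium (+1) requires 1 complex ion per 2 potassium.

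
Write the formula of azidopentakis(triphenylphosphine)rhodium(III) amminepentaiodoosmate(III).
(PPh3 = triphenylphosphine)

[Rh(N3)(PPh3)5][OsI5(NH3)]

Cation [Rh…]: ligand charges -1, Rh(III) ⇒ ion charge 2+.
Anion [Os…]: ligand charges -5, Os(III) ⇒ ion charge 2−.
One 2+ cation balances one 2− anion.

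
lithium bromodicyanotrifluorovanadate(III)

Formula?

Ligands: 1 bromo (Br, -1), 3 fluoro (F, -1), 2 cyano (CN, -1). Ligand charge sum = -6.
With V in oxidation state +3, the complex ion is [V...]^3−.
Charge balance with lithium (+1) requires 1 complex ion per 3 lithium.

Li3[VBr(CN)2F3]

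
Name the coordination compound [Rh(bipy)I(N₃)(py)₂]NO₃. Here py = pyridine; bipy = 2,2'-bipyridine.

azido(2,2'-bipyridine)iodobis(pyridine)rhodium(III) nitrate

The 1 nitrate counter-ion carries a total charge of -1, so each complex ion is 1+.
Ligand charges: 1×iodo (-1 each), 2×pyridine (neutral), 1×2,2'-bipyridine (neutral), 1×azido (-1 each); total -2. So Rh + (-2) = 1+, giving Rh = +3.
Ligands are named alphabetically: azido before bipyridine before iodo before pyridine.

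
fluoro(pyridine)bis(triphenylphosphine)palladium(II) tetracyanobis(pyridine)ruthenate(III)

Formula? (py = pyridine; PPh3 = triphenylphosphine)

[PdF(PPh3)2(py)][Ru(CN)4(py)2]

Cation [Pd…]: ligand charges -1, Pd(II) ⇒ ion charge 1+.
Anion [Ru…]: ligand charges -4, Ru(III) ⇒ ion charge 1−.
One 1+ cation balances one 1− anion.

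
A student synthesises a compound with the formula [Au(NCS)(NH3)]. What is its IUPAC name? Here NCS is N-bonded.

There is no counter-ion, so the complex is neutral overall.
Ligand charges: 1×isothiocyanato (-1 each), 1×ammine (neutral); total -1. So Au + (-1) = 0, giving Au = +1.
Ligands are named alphabetically: ammine before isothiocyanato.

ammineisothiocyanatogold(I)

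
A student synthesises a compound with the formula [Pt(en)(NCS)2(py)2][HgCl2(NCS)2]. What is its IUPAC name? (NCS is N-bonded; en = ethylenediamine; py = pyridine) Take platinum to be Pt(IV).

(ethylenediamine)diisothiocyanatobis(pyridine)platinum(IV) dichlorodiisothiocyanatomercurate(II)

Both ions are complex: the cation is named first with the plain metal name, the anion second with the -ate form; each ion's ligands are alphabetised independently.
Pt is given as +4; the cation's ligand charges sum to -2, so the complex cation is 2+.
A 1:1 salt means the anion carries the equal and opposite charge, 2−.
Anion: ligand charges sum to -4; for the ion to be 2−, Hg = +2.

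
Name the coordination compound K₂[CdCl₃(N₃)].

potassium azidotrichlorocadmate(II)

The 2 potassium counter-ions carry a total charge of +2, so each complex ion is 2−.
Ligand charges: 1×azido (-1 each), 3×chloro (-1 each); total -4. So Cd + (-4) = 2−, giving Cd = +2.
Ligands are named alphabetically: azido before chloro.
The complex ion is anionic, so cadmium takes the -ate form cadmate(II).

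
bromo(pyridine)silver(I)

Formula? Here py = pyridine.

Ligands: 1 pyridine (py, neutral), 1 bromo (Br, -1). Ligand charge sum = -1.
With Ag in oxidation state +1, the complex ion is [Ag...].

[AgBr(py)]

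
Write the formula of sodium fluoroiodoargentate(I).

Na[AgFI]

Ligands: 1 iodo (I, -1), 1 fluoro (F, -1). Ligand charge sum = -2.
With Ag in oxidation state +1, the complex ion is [Ag...]^1−.
Charge balance with sodium (+1) requires 1 complex ion per 1 sodium.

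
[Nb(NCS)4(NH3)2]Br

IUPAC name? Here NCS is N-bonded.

The 1 bromide counter-ion carries a total charge of -1, so each complex ion is 1+.
Ligand charges: 4×isothiocyanato (-1 each), 2×ammine (neutral); total -4. So Nb + (-4) = 1+, giving Nb = +5.
Ligands are named alphabetically: ammine before isothiocyanato.

diamminetetraisothiocyanatoniobium(V) bromide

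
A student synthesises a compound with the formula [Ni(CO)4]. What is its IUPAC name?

tetracarbonylnickel(0)

There is no counter-ion, so the complex is neutral overall.
Ligand charges: 4×carbonyl (neutral); total 0. So Ni + (0) = 0, giving Ni = 0.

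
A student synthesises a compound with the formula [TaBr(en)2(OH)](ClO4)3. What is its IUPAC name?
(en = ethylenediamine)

bromobis(ethylenediamine)hydroxotantalum(V) perchlorate

The 3 perchlorate counter-ions carry a total charge of -3, so each complex ion is 3+.
Ligand charges: 1×bromo (-1 each), 1×hydroxo (-1 each), 2×ethylenediamine (neutral); total -2. So Ta + (-2) = 3+, giving Ta = +5.
Ligands are named alphabetically: bromo before ethylenediamine before hydroxo.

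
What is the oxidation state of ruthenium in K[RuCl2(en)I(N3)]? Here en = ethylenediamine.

+3

1 potassium outside the brackets (+1 each) → the complex ion is 1−.
Ligand charges: 1×I = -1; 2×Cl = -2; 1×en neutral; 1×N3 = -1; sum -4.
Ru + (-4) = 1− ⇒ Ru is +3.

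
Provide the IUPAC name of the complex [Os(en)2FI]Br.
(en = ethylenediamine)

The 1 bromide counter-ion carries a total charge of -1, so each complex ion is 1+.
Ligand charges: 1×iodo (-1 each), 1×fluoro (-1 each), 2×ethylenediamine (neutral); total -2. So Os + (-2) = 1+, giving Os = +3.
Ligands are named alphabetically: ethylenediamine before fluoro before iodo.

bis(ethylenediamine)fluoroiodoosmium(III) bromide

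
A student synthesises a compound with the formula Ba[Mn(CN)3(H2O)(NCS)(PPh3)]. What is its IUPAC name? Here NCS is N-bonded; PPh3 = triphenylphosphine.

barium aquatricyanoisothiocyanato(triphenylphosphine)manganate(II)

The 1 barium counter-ion carries a total charge of +2, so each complex ion is 2−.
Ligand charges: 1×isothiocyanato (-1 each), 1×triphenylphosphine (neutral), 1×aqua (neutral), 3×cyano (-1 each); total -4. So Mn + (-4) = 2−, giving Mn = +2.
Ligands are named alphabetically: aqua before cyano before isothiocyanato before triphenylphosphine.
The complex ion is anionic, so manganese takes the -ate form manganate(II).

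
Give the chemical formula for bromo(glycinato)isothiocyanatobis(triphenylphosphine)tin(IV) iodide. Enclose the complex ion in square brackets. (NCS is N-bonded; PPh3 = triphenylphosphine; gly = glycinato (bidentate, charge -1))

Ligands: 1 isothiocyanato (NCS, -1), 2 triphenylphosphine (PPh3, neutral), 1 bromo (Br, -1), 1 glycinato (gly, -1). Ligand charge sum = -3.
With Sn in oxidation state +4, the complex ion is [Sn...]^1+.
Charge balance with iodide (-1) requires 1 complex ion per 1 iodide.

[SnBr(gly)(NCS)(PPh3)2]I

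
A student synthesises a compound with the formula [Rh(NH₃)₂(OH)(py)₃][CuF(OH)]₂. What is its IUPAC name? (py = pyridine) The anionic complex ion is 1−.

The complex anion is given as 1−; its ligand charges sum to -2, so Cu = +1.
With 2 anions per cation, the cation must be 2×1 = 2+.
Cation: ligand charges sum to -1; for the ion to be 2+, Rh = +3.

diamminehydroxotris(pyridine)rhodium(III) fluorohydroxocuprate(I)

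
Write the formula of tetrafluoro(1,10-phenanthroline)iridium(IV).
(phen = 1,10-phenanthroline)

[IrF4(phen)]

Ligands: 1 1,10-phenanthroline (phen, neutral), 4 fluoro (F, -1). Ligand charge sum = -4.
With Ir in oxidation state +4, the complex ion is [Ir...].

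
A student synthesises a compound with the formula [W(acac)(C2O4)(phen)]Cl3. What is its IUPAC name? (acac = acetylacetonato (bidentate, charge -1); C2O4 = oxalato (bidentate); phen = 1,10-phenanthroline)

The 3 chloride counter-ions carry a total charge of -3, so each complex ion is 3+.
Ligand charges: 1×acetylacetonato (-1 each), 1×oxalato (-2 each), 1×1,10-phenanthroline (neutral); total -3. So W + (-3) = 3+, giving W = +6.
Ligands are named alphabetically: acetylacetonato before oxalato before phenanthroline.

(acetylacetonato)oxalato(1,10-phenanthroline)tungsten(VI) chloride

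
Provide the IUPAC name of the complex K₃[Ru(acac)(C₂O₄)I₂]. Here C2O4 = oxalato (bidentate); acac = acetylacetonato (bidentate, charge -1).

The 3 potassium counter-ions carry a total charge of +3, so each complex ion is 3−.
Ligand charges: 1×oxalato (-2 each), 1×acetylacetonato (-1 each), 2×iodo (-1 each); total -5. So Ru + (-5) = 3−, giving Ru = +2.
Ligands are named alphabetically: acetylacetonato before iodo before oxalato.
The complex ion is anionic, so ruthenium takes the -ate form ruthenate(II).

potassium (acetylacetonato)diiodooxalatoruthenate(II)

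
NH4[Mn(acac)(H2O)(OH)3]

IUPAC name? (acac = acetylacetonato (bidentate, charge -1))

ammonium (acetylacetonato)aquatrihydroxomanganate(III)

The 1 ammonium counter-ion carries a total charge of +1, so each complex ion is 1−.
Ligand charges: 1×aqua (neutral), 1×acetylacetonato (-1 each), 3×hydroxo (-1 each); total -4. So Mn + (-4) = 1−, giving Mn = +3.
The complex ion is anionic, so manganese takes the -ate form manganate(III).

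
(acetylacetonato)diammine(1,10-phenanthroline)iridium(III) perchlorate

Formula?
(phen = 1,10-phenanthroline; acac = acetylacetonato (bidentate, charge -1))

Ligands: 1 1,10-phenanthroline (phen, neutral), 1 acetylacetonato (acac, -1), 2 ammine (NH3, neutral). Ligand charge sum = -1.
With Ir in oxidation state +3, the complex ion is [Ir...]^2+.
Charge balance with perchlorate (-1) requires 1 complex ion per 2 perchlorate.

[Ir(acac)(NH3)2(phen)](ClO4)2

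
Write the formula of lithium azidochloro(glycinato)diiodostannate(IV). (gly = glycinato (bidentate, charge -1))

Li[SnCl(gly)I2(N3)]

Ligands: 1 glycinato (gly, -1), 1 chloro (Cl, -1), 2 iodo (I, -1), 1 azido (N3, -1). Ligand charge sum = -5.
With Sn in oxidation state +4, the complex ion is [Sn...]^1−.
Charge balance with lithium (+1) requires 1 complex ion per 1 lithium.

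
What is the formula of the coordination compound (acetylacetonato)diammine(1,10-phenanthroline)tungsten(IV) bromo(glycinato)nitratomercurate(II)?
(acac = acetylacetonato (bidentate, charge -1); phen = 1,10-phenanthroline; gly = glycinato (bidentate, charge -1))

Cation [W…]: ligand charges -1, W(IV) ⇒ ion charge 3+.
Anion [Hg…]: ligand charges -3, Hg(II) ⇒ ion charge 1−.

[W(acac)(NH3)2(phen)][HgBr(gly)(NO3)]3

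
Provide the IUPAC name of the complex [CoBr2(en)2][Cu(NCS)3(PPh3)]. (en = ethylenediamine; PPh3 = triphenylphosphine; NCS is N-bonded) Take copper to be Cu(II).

dibromobis(ethylenediamine)cobalt(III) triisothiocyanato(triphenylphosphine)cuprate(II)

Both ions are complex: the cation is named first with the plain metal name, the anion second with the -ate form; each ion's ligands are alphabetised independently.
Cu is given as +2; the anion's ligand charges sum to -3, so the complex anion is 1−.
A 1:1 salt means the cation carries the equal and opposite charge, 1+.
Cation: ligand charges sum to -2; for the ion to be 1+, Co = +3.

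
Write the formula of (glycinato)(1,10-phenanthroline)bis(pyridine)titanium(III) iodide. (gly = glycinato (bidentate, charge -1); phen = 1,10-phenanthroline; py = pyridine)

Ligands: 1 glycinato (gly, -1), 1 1,10-phenanthroline (phen, neutral), 2 pyridine (py, neutral). Ligand charge sum = -1.
With Ti in oxidation state +3, the complex ion is [Ti...]^2+.
Charge balance with iodide (-1) requires 1 complex ion per 2 iodide.

[Ti(gly)(phen)(py)2]I2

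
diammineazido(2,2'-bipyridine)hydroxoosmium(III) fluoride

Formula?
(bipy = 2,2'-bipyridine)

Ligands: 1 2,2'-bipyridine (bipy, neutral), 1 hydroxo (OH, -1), 2 ammine (NH3, neutral), 1 azido (N3, -1). Ligand charge sum = -2.
Charge balance with fluoride (-1) requires 1 complex ion per 1 fluoride.

[Os(bipy)(N3)(NH3)2(OH)]F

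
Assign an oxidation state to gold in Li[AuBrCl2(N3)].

1 lithium outside the brackets (+1 each) → the complex ion is 1−.
Ligand charges: 2×Cl = -2; 1×N3 = -1; 1×Br = -1; sum -4.
Au + (-4) = 1− ⇒ Au is +3.

+3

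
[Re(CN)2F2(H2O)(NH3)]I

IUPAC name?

The 1 iodide counter-ion carries a total charge of -1, so each complex ion is 1+.
Ligand charges: 2×fluoro (-1 each), 1×aqua (neutral), 1×ammine (neutral), 2×cyano (-1 each); total -4. So Re + (-4) = 1+, giving Re = +5.
Ligands are named alphabetically: ammine before aqua before cyano before fluoro.

ammineaquadicyanodifluororhenium(V) iodide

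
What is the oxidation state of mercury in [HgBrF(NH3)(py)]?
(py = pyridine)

+2

No counter-ion: the bracketed complex is neutral.
Ligand charges: 1×py neutral; 1×NH3 neutral; 1×Br = -1; 1×F = -1; sum -2.
Hg + (-2) = 0 ⇒ Hg is +2.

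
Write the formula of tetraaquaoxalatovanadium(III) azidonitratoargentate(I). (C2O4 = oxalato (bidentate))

[V(C2O4)(H2O)4][Ag(N3)(NO3)]

Cation [V…]: ligand charges -2, V(III) ⇒ ion charge 1+.
Anion [Ag…]: ligand charges -2, Ag(I) ⇒ ion charge 1−.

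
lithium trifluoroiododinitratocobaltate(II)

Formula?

Li4[CoF3I(NO3)2]

Ligands: 2 nitrato (NO3, -1), 1 iodo (I, -1), 3 fluoro (F, -1). Ligand charge sum = -6.
Charge balance with lithium (+1) requires 1 complex ion per 4 lithium.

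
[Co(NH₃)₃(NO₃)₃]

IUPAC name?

There is no counter-ion, so the complex is neutral overall.
Ligand charges: 3×ammine (neutral), 3×nitrato (-1 each); total -3. So Co + (-3) = 0, giving Co = +3.
Ligands are named alphabetically: ammine before nitrato.

triamminetrinitratocobalt(III)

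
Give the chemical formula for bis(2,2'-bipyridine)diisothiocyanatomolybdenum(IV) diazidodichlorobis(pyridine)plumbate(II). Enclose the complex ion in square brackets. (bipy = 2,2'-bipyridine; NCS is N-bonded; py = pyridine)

[Mo(bipy)2(NCS)2][PbCl2(N3)2(py)2]

Cation [Mo…]: ligand charges -2, Mo(IV) ⇒ ion charge 2+.
Anion [Pb…]: ligand charges -4, Pb(II) ⇒ ion charge 2−.
One 2+ cation balances one 2− anion.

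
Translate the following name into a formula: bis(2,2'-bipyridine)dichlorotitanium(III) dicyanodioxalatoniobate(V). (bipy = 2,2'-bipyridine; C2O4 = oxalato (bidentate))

Cation [Ti…]: ligand charges -2, Ti(III) ⇒ ion charge 1+.
Anion [Nb…]: ligand charges -6, Nb(V) ⇒ ion charge 1−.

[Ti(bipy)2Cl2][Nb(C2O4)2(CN)2]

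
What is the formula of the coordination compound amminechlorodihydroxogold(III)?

[AuCl(NH3)(OH)2]

Ligands: 1 chloro (Cl, -1), 1 ammine (NH3, neutral), 2 hydroxo (OH, -1). Ligand charge sum = -3.
With Au in oxidation state +3, the complex ion is [Au...].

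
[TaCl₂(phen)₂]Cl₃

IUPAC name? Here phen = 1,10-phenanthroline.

The 3 chloride counter-ions carry a total charge of -3, so each complex ion is 3+.
Ligand charges: 2×chloro (-1 each), 2×1,10-phenanthroline (neutral); total -2. So Ta + (-2) = 3+, giving Ta = +5.
Ligands are named alphabetically: chloro before phenanthroline.

dichlorobis(1,10-phenanthroline)tantalum(V) chloride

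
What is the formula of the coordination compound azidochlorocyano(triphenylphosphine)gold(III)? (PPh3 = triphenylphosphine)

Ligands: 1 azido (N3, -1), 1 cyano (CN, -1), 1 triphenylphosphine (PPh3, neutral), 1 chloro (Cl, -1). Ligand charge sum = -3.
With Au in oxidation state +3, the complex ion is [Au...].

[AuCl(CN)(N3)(PPh3)]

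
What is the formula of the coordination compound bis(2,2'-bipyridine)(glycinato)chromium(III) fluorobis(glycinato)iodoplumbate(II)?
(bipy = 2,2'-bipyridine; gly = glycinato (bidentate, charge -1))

[Cr(bipy)2(gly)][PbF(gly)2I]

Cation [Cr…]: ligand charges -1, Cr(III) ⇒ ion charge 2+.
Anion [Pb…]: ligand charges -4, Pb(II) ⇒ ion charge 2−.
One 2+ cation balances one 2− anion.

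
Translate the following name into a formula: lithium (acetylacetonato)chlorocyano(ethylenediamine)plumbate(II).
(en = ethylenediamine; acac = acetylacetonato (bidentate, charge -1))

Li[Pb(acac)Cl(CN)(en)]

Ligands: 1 chloro (Cl, -1), 1 cyano (CN, -1), 1 ethylenediamine (en, neutral), 1 acetylacetonato (acac, -1). Ligand charge sum = -3.
With Pb in oxidation state +2, the complex ion is [Pb...]^1−.
Charge balance with lithium (+1) requires 1 complex ion per 1 lithium.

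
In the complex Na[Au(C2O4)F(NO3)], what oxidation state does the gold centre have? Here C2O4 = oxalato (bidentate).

+3

1 sodium outside the brackets (+1 each) → the complex ion is 1−.
Ligand charges: 1×F = -1; 1×C2O4 = -2; 1×NO3 = -1; sum -4.
Au + (-4) = 1− ⇒ Au is +3.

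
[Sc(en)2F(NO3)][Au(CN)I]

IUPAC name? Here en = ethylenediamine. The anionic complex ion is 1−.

Both ions are complex: the cation is named first with the plain metal name, the anion second with the -ate form; each ion's ligands are alphabetised independently.
The complex anion is given as 1−; its ligand charges sum to -2, so Au = +1.
A 1:1 salt means the cation carries the equal and opposite charge, 1+.
Cation: ligand charges sum to -2; for the ion to be 1+, Sc = +3.

bis(ethylenediamine)fluoronitratoscandium(III) cyanoiodoaurate(I)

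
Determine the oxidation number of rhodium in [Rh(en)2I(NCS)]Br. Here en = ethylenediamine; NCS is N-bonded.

1 bromide outside the brackets (-1 each) → the complex ion is 1+.
Ligand charges: 2×en neutral; 1×I = -1; 1×NCS = -1; sum -2.
Rh + (-2) = 1+ ⇒ Rh is +3.

+3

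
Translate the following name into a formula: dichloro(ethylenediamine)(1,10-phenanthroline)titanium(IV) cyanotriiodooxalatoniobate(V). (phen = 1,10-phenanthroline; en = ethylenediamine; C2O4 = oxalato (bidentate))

[TiCl2(en)(phen)][Nb(C2O4)(CN)I3]2

Cation [Ti…]: ligand charges -2, Ti(IV) ⇒ ion charge 2+.
Anion [Nb…]: ligand charges -6, Nb(V) ⇒ ion charge 1−.
One 2+ cation requires 2 of the 1− anion.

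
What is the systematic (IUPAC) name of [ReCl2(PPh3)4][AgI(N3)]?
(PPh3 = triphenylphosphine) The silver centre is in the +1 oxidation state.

Both ions are complex: the cation is named first with the plain metal name, the anion second with the -ate form; each ion's ligands are alphabetised independently.
Ag is given as +1; the anion's ligand charges sum to -2, so the complex anion is 1−.
A 1:1 salt means the cation carries the equal and opposite charge, 1+.
Cation: ligand charges sum to -2; for the ion to be 1+, Re = +3.

dichlorotetrakis(triphenylphosphine)rhenium(III) azidoiodoargentate(I)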